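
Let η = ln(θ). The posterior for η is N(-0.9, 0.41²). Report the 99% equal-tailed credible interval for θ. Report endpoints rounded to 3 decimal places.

[0.141, 1.169]

On the log scale the 99% interval is -0.9 ± 2.576 × 0.41 = [-1.9561, 0.1561].
Exponentiate: [e^-1.9561, e^0.1561] = [0.141, 1.169].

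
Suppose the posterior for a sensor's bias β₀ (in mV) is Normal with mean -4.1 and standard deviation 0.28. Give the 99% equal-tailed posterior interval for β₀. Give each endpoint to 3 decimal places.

[-4.821, -3.379]

The posterior is symmetric, so the 99% equal-tailed interval is β₀ = -4.1 ± z·0.28 with z = 2.576.
Half-width: 2.576 × 0.28 = 0.721.
-4.1 − 0.721 = -4.821; -4.1 + 0.721 = -3.379.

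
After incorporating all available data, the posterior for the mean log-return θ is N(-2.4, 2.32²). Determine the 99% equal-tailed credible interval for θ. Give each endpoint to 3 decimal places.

The posterior is symmetric, so the 99% equal-tailed interval is θ = -2.4 ± z·2.32 with z = 2.576.
Half-width: 2.576 × 2.32 = 5.976.
-2.4 − 5.976 = -8.376; -2.4 + 5.976 = 3.576.

[-8.376, 3.576]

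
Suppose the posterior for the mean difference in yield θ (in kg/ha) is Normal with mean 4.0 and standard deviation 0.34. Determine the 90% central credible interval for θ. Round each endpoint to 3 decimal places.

[3.441, 4.559]

The posterior is symmetric, so the 90% equal-tailed interval is θ = 4.0 ± z·0.34 with z = 1.645.
Half-width: 1.645 × 0.34 = 0.559.
4.0 − 0.559 = 3.441; 4.0 + 0.559 = 4.559.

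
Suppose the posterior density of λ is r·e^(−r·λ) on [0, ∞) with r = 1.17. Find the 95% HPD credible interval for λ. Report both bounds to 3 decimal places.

The exponential density is strictly decreasing on [0, ∞), so the HPD interval is anchored at 0: [0, q] with P(λ ≤ q) = 0.95.
q = −ln(1 − 0.95) / 1.17 = 2.9957 / 1.17 = 2.560.

[0.000, 2.560]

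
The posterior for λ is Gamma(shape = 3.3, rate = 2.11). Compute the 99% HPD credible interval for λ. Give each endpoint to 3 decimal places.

[0.094, 4.251]

The posterior is unimodal and skewed, so the HPD interval has equal density at both endpoints and is the shortest 99% interval.
Solving f(0.094) = f(4.251) with F(4.251) − F(0.094) = 0.99 gives [0.094, 4.251].
For comparison, the equal-tailed interval is [0.203, 4.643]; the HPD is narrower and shifted toward the mode.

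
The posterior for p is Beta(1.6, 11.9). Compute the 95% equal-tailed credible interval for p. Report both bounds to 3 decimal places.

Posterior: Beta(1.6, 11.9).
Equal-tailed 95% interval: the 0.025 and 0.975 quantiles of Beta(1.6, 11.9).
Posterior mean ≈ 0.119, SD ≈ 0.085; a Normal approximation gives roughly [-0.048, 0.285].
Exact: F⁻¹(0.025) = 0.011; F⁻¹(0.975) = 0.329.

[0.011, 0.329]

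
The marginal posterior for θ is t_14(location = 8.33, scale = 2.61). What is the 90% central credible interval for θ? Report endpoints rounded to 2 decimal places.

[3.73, 12.93]

The t_14 distribution is symmetric; the 90% interval is 8.33 ± t·2.61 with t_{0.95,14} = 1.761.
Half-width: 1.761 × 2.61 = 4.60.
8.33 − 4.60 = 3.73; 8.33 + 4.60 = 12.93.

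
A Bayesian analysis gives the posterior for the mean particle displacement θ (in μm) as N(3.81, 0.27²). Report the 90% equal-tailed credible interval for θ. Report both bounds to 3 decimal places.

[3.366, 4.254]

The posterior is symmetric, so the 90% equal-tailed interval is θ = 3.81 ± z·0.27 with z = 1.645.
Half-width: 1.645 × 0.27 = 0.444.
3.81 − 0.444 = 3.366; 3.81 + 0.444 = 4.254.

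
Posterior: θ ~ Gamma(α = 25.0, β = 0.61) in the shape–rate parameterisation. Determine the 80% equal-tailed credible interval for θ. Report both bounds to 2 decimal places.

[30.89, 51.78]

Posterior: Gamma(shape 25.0, rate 0.61).
Equal-tailed 80% interval: Gamma(25.0, 0.61) quantiles at 0.1 and 0.9.
Posterior mean ≈ 40.98, SD ≈ 8.20; a Normal approximation gives roughly [30.48, 51.49].
Exact: lower = 30.89; upper = 51.78.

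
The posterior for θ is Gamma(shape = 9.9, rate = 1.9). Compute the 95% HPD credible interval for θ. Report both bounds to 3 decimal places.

[2.223, 8.511]

The posterior is unimodal and skewed, so the HPD interval has equal density at both endpoints and is the shortest 95% interval.
Solving f(2.223) = f(8.511) with F(8.511) − F(2.223) = 0.95 gives [2.223, 8.511].
For comparison, the equal-tailed interval is [2.488, 8.923]; the HPD is narrower and shifted toward the mode.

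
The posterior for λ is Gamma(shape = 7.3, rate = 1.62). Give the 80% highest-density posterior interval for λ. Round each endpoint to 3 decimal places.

[2.208, 6.262]

The posterior is unimodal and skewed, so the HPD interval has equal density at both endpoints and is the shortest 80% interval.
Solving f(2.208) = f(6.262) with F(6.262) − F(2.208) = 0.80 gives [2.208, 6.262].
For comparison, the equal-tailed interval is [2.544, 6.732]; the HPD is narrower and shifted toward the mode.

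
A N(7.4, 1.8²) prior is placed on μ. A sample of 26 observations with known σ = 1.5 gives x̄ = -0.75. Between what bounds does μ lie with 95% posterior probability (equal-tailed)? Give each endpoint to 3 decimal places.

[-1.107, 0.031]

Posterior precision = 1/1.8² + 26/1.5² = 0.3086 + 11.5556 = 11.8642, so posterior SD = 0.2903.
Posterior mean = (7.4/1.8² + 26·-0.75/1.5²) / 11.8642 = -0.5380.
Interval: -0.5380 ± 1.960 × 0.2903 → [-1.107, 0.031].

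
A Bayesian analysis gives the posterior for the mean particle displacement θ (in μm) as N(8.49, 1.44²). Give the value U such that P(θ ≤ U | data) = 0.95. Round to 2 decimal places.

10.86

Need U with P(θ ≤ U) = 0.95: U = 8.49 + z_{0.05}·1.44.
z = 1.645; U = 8.49 + 1.645 × 1.44 = 10.86.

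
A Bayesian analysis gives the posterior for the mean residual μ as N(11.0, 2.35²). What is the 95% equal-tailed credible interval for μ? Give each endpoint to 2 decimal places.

The posterior is symmetric, so the 95% equal-tailed interval is μ = 11.0 ± z·2.35 with z = 1.960.
Half-width: 1.960 × 2.35 = 4.61.
11.0 − 4.61 = 6.39; 11.0 + 4.61 = 15.61.

[6.39, 15.61]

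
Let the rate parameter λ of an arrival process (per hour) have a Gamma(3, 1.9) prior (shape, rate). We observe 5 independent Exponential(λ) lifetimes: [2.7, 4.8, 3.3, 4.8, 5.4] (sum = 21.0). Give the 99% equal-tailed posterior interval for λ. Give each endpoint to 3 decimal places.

Posterior: Gamma(3+5, 1.9+21.0) = Gamma(8, 22.9) (shape, rate).
Equal-tailed 99% interval: Gamma(8, 22.9) quantiles at 0.005 and 0.995.
Posterior mean ≈ 0.349, SD ≈ 0.124; a Normal approximation gives roughly [0.031, 0.667].
Exact: lower = 0.112; upper = 0.748.

[0.112, 0.748]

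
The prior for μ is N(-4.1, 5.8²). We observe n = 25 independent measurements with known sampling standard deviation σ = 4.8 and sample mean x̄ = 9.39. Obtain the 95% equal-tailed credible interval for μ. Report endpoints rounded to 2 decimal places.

Posterior precision = 1/5.8² + 25/4.8² = 0.0297 + 1.0851 = 1.1148, so posterior SD = 0.9471.
Posterior mean = (-4.1/5.8² + 25·9.39/4.8²) / 1.1148 = 9.0303.
Interval: 9.0303 ± 1.960 × 0.9471 → [7.17, 10.89].

[7.17, 10.89]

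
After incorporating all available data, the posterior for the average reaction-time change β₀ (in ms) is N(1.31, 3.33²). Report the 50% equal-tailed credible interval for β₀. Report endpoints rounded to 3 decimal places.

The posterior is symmetric, so the 50% equal-tailed interval is β₀ = 1.31 ± z·3.33 with z = 0.674.
Half-width: 0.674 × 3.33 = 2.246.
1.31 − 2.246 = -0.936; 1.31 + 2.246 = 3.556.

[-0.936, 3.556]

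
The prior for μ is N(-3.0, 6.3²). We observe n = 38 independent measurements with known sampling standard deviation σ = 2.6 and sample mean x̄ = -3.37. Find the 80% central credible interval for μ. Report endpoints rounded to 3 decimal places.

Posterior precision = 1/6.3² + 38/2.6² = 0.0252 + 5.6213 = 5.6465, so posterior SD = 0.4208.
Posterior mean = (-3.0/6.3² + 38·-3.37/2.6²) / 5.6465 = -3.3683.
Interval: -3.3683 ± 1.282 × 0.4208 → [-3.908, -2.829].

[-3.908, -2.829]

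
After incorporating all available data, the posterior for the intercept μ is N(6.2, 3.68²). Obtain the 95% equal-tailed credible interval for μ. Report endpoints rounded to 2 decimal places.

[-1.01, 13.41]

The posterior is symmetric, so the 95% equal-tailed interval is μ = 6.2 ± z·3.68 with z = 1.960.
Half-width: 1.960 × 3.68 = 7.21.
6.2 − 7.21 = -1.01; 6.2 + 7.21 = 13.41.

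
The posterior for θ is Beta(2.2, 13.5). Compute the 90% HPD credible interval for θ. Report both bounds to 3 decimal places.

The posterior is unimodal and skewed, so the HPD interval has equal density at both endpoints and is the shortest 90% interval.
Solving f(0.012) = f(0.263) with F(0.263) − F(0.012) = 0.90 gives [0.012, 0.263].
For comparison, the equal-tailed interval is [0.031, 0.302]; the HPD is narrower and shifted toward the mode.

[0.012, 0.263]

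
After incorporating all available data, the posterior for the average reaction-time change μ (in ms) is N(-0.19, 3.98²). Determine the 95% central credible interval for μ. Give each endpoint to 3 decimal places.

[-7.991, 7.611]

The posterior is symmetric, so the 95% equal-tailed interval is μ = -0.19 ± z·3.98 with z = 1.960.
Half-width: 1.960 × 3.98 = 7.801.
-0.19 − 7.801 = -7.991; -0.19 + 7.801 = 7.611.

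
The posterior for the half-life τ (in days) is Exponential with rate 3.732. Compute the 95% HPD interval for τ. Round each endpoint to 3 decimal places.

The exponential density is strictly decreasing on [0, ∞), so the HPD interval is anchored at 0: [0, q] with P(τ ≤ q) = 0.95.
q = −ln(1 − 0.95) / 3.732 = 2.9957 / 3.732 = 0.803.

[0.000, 0.803]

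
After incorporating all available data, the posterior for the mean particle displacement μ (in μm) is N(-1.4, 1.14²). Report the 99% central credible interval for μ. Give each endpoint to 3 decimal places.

The posterior is symmetric, so the 99% equal-tailed interval is μ = -1.4 ± z·1.14 with z = 2.576.
Half-width: 2.576 × 1.14 = 2.936.
-1.4 − 2.936 = -4.336; -1.4 + 2.936 = 1.536.

[-4.336, 1.536]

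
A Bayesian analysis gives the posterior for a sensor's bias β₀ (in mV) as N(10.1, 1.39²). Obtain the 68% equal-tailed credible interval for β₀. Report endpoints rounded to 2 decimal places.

The posterior is symmetric, so the 68% equal-tailed interval is β₀ = 10.1 ± z·1.39 with z = 0.994.
Half-width: 0.994 × 1.39 = 1.38.
10.1 − 1.38 = 8.72; 10.1 + 1.38 = 11.48.

[8.72, 11.48]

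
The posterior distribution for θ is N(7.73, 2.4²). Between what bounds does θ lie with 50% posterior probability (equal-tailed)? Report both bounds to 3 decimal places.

The posterior is symmetric, so the 50% equal-tailed interval is θ = 7.73 ± z·2.4 with z = 0.674.
Half-width: 0.674 × 2.4 = 1.619.
7.73 − 1.619 = 6.111; 7.73 + 1.619 = 9.349.

[6.111, 9.349]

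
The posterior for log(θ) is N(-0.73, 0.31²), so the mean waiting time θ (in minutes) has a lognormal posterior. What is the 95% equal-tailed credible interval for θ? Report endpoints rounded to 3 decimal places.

On the log scale the 95% interval is -0.73 ± 1.960 × 0.31 = [-1.3376, -0.1224].
Exponentiate: [e^-1.3376, e^-0.1224] = [0.262, 0.885].

[0.262, 0.885]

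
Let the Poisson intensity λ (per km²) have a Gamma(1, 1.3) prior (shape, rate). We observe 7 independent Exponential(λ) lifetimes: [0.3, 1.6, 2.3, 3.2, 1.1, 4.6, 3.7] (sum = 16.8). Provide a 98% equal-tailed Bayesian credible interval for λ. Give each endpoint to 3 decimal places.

Posterior: Gamma(1+7, 1.3+16.8) = Gamma(8, 18.1) (shape, rate).
Equal-tailed 98% interval: Gamma(8, 18.1) quantiles at 0.01 and 0.99.
Posterior mean ≈ 0.442, SD ≈ 0.156; a Normal approximation gives roughly [0.078, 0.806].
Exact: lower = 0.161; upper = 0.884.

[0.161, 0.884]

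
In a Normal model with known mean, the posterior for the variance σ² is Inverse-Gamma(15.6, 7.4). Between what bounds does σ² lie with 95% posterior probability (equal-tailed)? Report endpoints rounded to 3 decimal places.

[0.305, 0.837]

Inverse-Gamma(15.6, 7.4) quantiles: F⁻¹(0.025) and F⁻¹(0.975).
Equivalently, 1/σ² ~ Gamma(15.6, rate = 7.4); invert its 0.975 and 0.025 quantiles.
Posterior mean ≈ 0.507, SD ≈ 0.137; a Normal approximation gives roughly [0.237, 0.776].
Exact: lower = 0.305; upper = 0.837.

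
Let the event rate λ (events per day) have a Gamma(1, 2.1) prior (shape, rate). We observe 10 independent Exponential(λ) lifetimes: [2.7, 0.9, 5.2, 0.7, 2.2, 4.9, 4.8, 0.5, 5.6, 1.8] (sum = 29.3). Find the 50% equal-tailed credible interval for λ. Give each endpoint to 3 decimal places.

[0.275, 0.415]

Posterior: Gamma(1+10, 2.1+29.3) = Gamma(11, 31.4) (shape, rate).
Equal-tailed 50% interval: Gamma(11, 31.4) quantiles at 0.25 and 0.75.
Posterior mean ≈ 0.350, SD ≈ 0.106; a Normal approximation gives roughly [0.279, 0.422].
Exact: lower = 0.275; upper = 0.415.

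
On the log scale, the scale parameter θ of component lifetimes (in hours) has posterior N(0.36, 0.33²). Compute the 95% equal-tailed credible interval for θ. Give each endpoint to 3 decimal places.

[0.751, 2.737]

On the log scale the 95% interval is 0.36 ± 1.960 × 0.33 = [-0.2868, 1.0068].
Exponentiate: [e^-0.2868, e^1.0068] = [0.751, 2.737].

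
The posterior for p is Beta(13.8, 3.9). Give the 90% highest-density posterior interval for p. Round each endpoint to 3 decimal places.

[0.631, 0.935]

The posterior is unimodal and skewed, so the HPD interval has equal density at both endpoints and is the shortest 90% interval.
Solving f(0.631) = f(0.935) with F(0.935) − F(0.631) = 0.90 gives [0.631, 0.935].
For comparison, the equal-tailed interval is [0.605, 0.918]; the HPD is narrower and shifted toward the mode.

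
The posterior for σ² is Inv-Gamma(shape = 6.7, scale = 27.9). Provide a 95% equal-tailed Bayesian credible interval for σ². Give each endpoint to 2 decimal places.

Inverse-Gamma(6.7, 27.9) quantiles: F⁻¹(0.025) and F⁻¹(0.975).
Equivalently, 1/σ² ~ Gamma(6.7, rate = 27.9); invert its 0.975 and 0.025 quantiles.
Posterior mean ≈ 4.89, SD ≈ 2.26; a Normal approximation gives roughly [0.47, 9.32].
Exact: lower = 2.21; upper = 10.62.

[2.21, 10.62]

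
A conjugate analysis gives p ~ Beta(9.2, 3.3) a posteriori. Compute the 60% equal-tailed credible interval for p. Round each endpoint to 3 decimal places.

[0.636, 0.843]

Posterior: Beta(9.2, 3.3).
Equal-tailed 60% interval: the 0.2 and 0.8 quantiles of Beta(9.2, 3.3).
Posterior mean ≈ 0.736, SD ≈ 0.120; a Normal approximation gives roughly [0.635, 0.837].
Exact: F⁻¹(0.2) = 0.636; F⁻¹(0.8) = 0.843.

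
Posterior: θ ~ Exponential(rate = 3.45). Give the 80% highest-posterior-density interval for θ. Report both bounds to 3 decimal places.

The exponential density is strictly decreasing on [0, ∞), so the HPD interval is anchored at 0: [0, q] with P(θ ≤ q) = 0.80.
q = −ln(1 − 0.80) / 3.45 = 1.6094 / 3.45 = 0.467.

[0.000, 0.467]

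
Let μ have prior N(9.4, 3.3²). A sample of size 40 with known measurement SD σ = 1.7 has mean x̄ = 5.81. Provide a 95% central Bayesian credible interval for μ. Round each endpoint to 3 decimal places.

Posterior precision = 1/3.3² + 40/1.7² = 0.0918 + 13.8408 = 13.9327, so posterior SD = 0.2679.
Posterior mean = (9.4/3.3² + 40·5.81/1.7²) / 13.9327 = 5.8337.
Interval: 5.8337 ± 1.960 × 0.2679 → [5.309, 6.359].

[5.309, 6.359]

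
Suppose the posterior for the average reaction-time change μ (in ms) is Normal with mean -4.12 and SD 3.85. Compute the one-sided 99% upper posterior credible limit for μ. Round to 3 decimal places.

4.836

Need U with P(μ ≤ U) = 0.99: U = -4.12 + z_{0.01}·3.85.
z = 2.326; U = -4.12 + 2.326 × 3.85 = 4.836.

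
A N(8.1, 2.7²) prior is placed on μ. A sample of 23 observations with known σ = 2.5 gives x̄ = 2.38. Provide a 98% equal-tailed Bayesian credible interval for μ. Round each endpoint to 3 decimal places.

[1.395, 3.776]

Posterior precision = 1/2.7² + 23/2.5² = 0.1372 + 3.6800 = 3.8172, so posterior SD = 0.5118.
Posterior mean = (8.1/2.7² + 23·2.38/2.5²) / 3.8172 = 2.5856.
Interval: 2.5856 ± 2.326 × 0.5118 → [1.395, 3.776].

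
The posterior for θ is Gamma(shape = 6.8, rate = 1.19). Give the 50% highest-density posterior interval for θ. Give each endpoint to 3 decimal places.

[3.617, 6.393]

The posterior is unimodal and skewed, so the HPD interval has equal density at both endpoints and is the shortest 50% interval.
Solving f(3.617) = f(6.393) with F(6.393) − F(3.617) = 0.50 gives [3.617, 6.393].
For comparison, the equal-tailed interval is [4.125, 7.002]; the HPD is narrower and shifted toward the mode.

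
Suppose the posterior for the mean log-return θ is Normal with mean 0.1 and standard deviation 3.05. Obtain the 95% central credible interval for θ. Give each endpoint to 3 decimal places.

[-5.878, 6.078]

The posterior is symmetric, so the 95% equal-tailed interval is θ = 0.1 ± z·3.05 with z = 1.960.
Half-width: 1.960 × 3.05 = 5.978.
0.1 − 5.978 = -5.878; 0.1 + 5.978 = 6.078.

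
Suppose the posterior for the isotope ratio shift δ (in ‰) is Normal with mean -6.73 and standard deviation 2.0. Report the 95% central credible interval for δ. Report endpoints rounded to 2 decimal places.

[-10.65, -2.81]

The posterior is symmetric, so the 95% equal-tailed interval is δ = -6.73 ± z·2.0 with z = 1.960.
Half-width: 1.960 × 2.0 = 3.92.
-6.73 − 3.92 = -10.65; -6.73 + 3.92 = -2.81.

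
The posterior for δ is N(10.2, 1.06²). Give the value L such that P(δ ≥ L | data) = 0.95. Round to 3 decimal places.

8.456

Need L with P(δ ≥ L) = 0.95: L = 10.2 − z_{0.05}·1.06.
z = 1.645; L = 10.2 − 1.645 × 1.06 = 8.456.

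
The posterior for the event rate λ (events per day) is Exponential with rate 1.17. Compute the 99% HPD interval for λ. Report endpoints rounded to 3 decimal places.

The exponential density is strictly decreasing on [0, ∞), so the HPD interval is anchored at 0: [0, q] with P(λ ≤ q) = 0.99.
q = −ln(1 − 0.99) / 1.17 = 4.6052 / 1.17 = 3.936.

[0.000, 3.936]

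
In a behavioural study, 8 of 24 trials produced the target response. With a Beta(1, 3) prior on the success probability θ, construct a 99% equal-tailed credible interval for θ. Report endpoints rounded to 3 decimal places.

Posterior: Beta(1+8, 3+16) = Beta(9, 19).
Equal-tailed 99% interval: the 0.005 and 0.995 quantiles of Beta(9, 19).
Posterior mean ≈ 0.321, SD ≈ 0.087; a Normal approximation gives roughly [0.098, 0.545].
Exact: F⁻¹(0.005) = 0.128; F⁻¹(0.995) = 0.561.

[0.128, 0.561]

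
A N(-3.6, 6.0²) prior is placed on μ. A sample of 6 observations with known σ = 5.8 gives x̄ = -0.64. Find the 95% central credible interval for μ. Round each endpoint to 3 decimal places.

[-5.356, 3.278]

Posterior precision = 1/6.0² + 6/5.8² = 0.0278 + 0.1784 = 0.2061, so posterior SD = 2.2025.
Posterior mean = (-3.6/6.0² + 6·-0.64/5.8²) / 0.2061 = -1.0389.
Interval: -1.0389 ± 1.960 × 2.2025 → [-5.356, 3.278].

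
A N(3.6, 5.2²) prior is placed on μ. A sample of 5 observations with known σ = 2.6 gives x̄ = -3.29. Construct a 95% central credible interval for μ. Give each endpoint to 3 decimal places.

[-5.186, -0.738]

Posterior precision = 1/5.2² + 5/2.6² = 0.0370 + 0.7396 = 0.7766, so posterior SD = 1.1347.
Posterior mean = (3.6/5.2² + 5·-3.29/2.6²) / 0.7766 = -2.9619.
Interval: -2.9619 ± 1.960 × 1.1347 → [-5.186, -0.738].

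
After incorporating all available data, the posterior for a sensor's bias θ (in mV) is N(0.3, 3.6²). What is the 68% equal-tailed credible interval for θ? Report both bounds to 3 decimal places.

[-3.280, 3.880]

The posterior is symmetric, so the 68% equal-tailed interval is θ = 0.3 ± z·3.6 with z = 0.994.
Half-width: 0.994 × 3.6 = 3.580.
0.3 − 3.580 = -3.280; 0.3 + 3.580 = 3.880.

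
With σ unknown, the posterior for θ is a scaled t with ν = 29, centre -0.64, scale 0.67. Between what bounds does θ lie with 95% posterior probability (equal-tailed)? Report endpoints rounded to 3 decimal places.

[-2.010, 0.730]

The t_29 distribution is symmetric; the 95% interval is -0.64 ± t·0.67 with t_{0.975,29} = 2.045.
Half-width: 2.045 × 0.67 = 1.370.
-0.64 − 1.370 = -2.010; -0.64 + 1.370 = 0.730.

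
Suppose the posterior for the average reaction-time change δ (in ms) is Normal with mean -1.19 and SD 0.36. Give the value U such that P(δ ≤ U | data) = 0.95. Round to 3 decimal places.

-0.598

Need U with P(δ ≤ U) = 0.95: U = -1.19 + z_{0.05}·0.36.
z = 1.645; U = -1.19 + 1.645 × 0.36 = -0.598.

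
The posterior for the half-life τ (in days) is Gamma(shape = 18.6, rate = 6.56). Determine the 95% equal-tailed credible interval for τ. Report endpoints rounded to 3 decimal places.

[1.697, 4.262]

Posterior: Gamma(shape 18.6, rate 6.56).
Equal-tailed 95% interval: Gamma(18.6, 6.56) quantiles at 0.025 and 0.975.
Posterior mean ≈ 2.835, SD ≈ 0.657; a Normal approximation gives roughly [1.547, 4.124].
Exact: lower = 1.697; upper = 4.262.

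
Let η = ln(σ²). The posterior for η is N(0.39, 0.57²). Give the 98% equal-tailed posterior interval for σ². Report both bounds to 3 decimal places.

On the log scale the 98% interval is 0.39 ± 2.326 × 0.57 = [-0.9360, 1.7160].
Exponentiate: [e^-0.9360, e^1.7160] = [0.392, 5.562].

[0.392, 5.562]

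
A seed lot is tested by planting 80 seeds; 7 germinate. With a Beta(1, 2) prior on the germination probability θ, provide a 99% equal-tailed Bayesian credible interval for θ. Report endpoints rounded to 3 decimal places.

Posterior: Beta(1+7, 2+73) = Beta(8, 75).
Equal-tailed 99% interval: the 0.005 and 0.995 quantiles of Beta(8, 75).
Posterior mean ≈ 0.096, SD ≈ 0.032; a Normal approximation gives roughly [0.013, 0.179].
Exact: F⁻¹(0.005) = 0.032; F⁻¹(0.995) = 0.196.

[0.032, 0.196]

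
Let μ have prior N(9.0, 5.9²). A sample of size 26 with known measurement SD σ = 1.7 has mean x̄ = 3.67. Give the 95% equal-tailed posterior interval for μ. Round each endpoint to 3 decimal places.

Posterior precision = 1/5.9² + 26/1.7² = 0.0287 + 8.9965 = 9.0253, so posterior SD = 0.3329.
Posterior mean = (9.0/5.9² + 26·3.67/1.7²) / 9.0253 = 3.6870.
Interval: 3.6870 ± 1.960 × 0.3329 → [3.035, 4.339].

[3.035, 4.339]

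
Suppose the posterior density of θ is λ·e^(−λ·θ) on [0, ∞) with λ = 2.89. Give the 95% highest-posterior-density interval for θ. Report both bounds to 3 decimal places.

The exponential density is strictly decreasing on [0, ∞), so the HPD interval is anchored at 0: [0, q] with P(θ ≤ q) = 0.95.
q = −ln(1 − 0.95) / 2.89 = 2.9957 / 2.89 = 1.037.

[0.000, 1.037]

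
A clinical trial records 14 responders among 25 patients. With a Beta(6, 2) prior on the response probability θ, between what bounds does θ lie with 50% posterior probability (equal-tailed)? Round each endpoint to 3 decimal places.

Posterior: Beta(6+14, 2+11) = Beta(20, 13).
Equal-tailed 50% interval: the 0.25 and 0.75 quantiles of Beta(20, 13).
Posterior mean ≈ 0.606, SD ≈ 0.084; a Normal approximation gives roughly [0.550, 0.663].
Exact: F⁻¹(0.25) = 0.550; F⁻¹(0.75) = 0.665.

[0.550, 0.665]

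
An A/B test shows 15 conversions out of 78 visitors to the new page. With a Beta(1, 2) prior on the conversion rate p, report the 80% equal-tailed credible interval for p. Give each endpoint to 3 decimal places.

[0.143, 0.255]

Posterior: Beta(1+15, 2+63) = Beta(16, 65).
Equal-tailed 80% interval: the 0.1 and 0.9 quantiles of Beta(16, 65).
Posterior mean ≈ 0.198, SD ≈ 0.044; a Normal approximation gives roughly [0.141, 0.254].
Exact: F⁻¹(0.1) = 0.143; F⁻¹(0.9) = 0.255.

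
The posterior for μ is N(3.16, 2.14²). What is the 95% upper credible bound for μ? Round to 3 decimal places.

Need U with P(μ ≤ U) = 0.95: U = 3.16 + z_{0.05}·2.14.
z = 1.645; U = 3.16 + 1.645 × 2.14 = 6.680.

6.680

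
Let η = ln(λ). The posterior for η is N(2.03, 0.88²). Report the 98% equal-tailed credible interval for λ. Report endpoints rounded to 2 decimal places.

On the log scale the 98% interval is 2.03 ± 2.326 × 0.88 = [-0.0172, 4.0772].
Exponentiate: [e^-0.0172, e^4.0772] = [0.98, 58.98].

[0.98, 58.98]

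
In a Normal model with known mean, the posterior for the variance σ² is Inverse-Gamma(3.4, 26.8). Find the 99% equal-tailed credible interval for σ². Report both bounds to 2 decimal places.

[2.69, 58.07]

Inverse-Gamma(3.4, 26.8) quantiles: F⁻¹(0.005) and F⁻¹(0.995).
Equivalently, 1/σ² ~ Gamma(3.4, rate = 26.8); invert its 0.995 and 0.005 quantiles.
Posterior mean ≈ 11.17, SD ≈ 9.44; a Normal approximation gives roughly [-13.14, 35.48].
Exact: lower = 2.69; upper = 58.07.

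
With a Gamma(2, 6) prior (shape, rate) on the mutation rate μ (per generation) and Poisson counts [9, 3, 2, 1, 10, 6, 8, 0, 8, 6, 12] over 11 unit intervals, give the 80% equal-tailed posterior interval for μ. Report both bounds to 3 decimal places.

[3.338, 4.569]

Posterior: Gamma(2+65, 6+11) = Gamma(67, 17) (shape, rate).
Equal-tailed 80% interval: Gamma(67, 17) quantiles at 0.1 and 0.9.
Posterior mean ≈ 3.941, SD ≈ 0.481; a Normal approximation gives roughly [3.324, 4.558].
Exact: lower = 3.338; upper = 4.569.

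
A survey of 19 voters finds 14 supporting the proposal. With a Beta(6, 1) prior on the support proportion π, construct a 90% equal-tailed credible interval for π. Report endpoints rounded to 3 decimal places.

[0.625, 0.890]

Posterior: Beta(6+14, 1+5) = Beta(20, 6).
Equal-tailed 90% interval: the 0.05 and 0.95 quantiles of Beta(20, 6).
Posterior mean ≈ 0.769, SD ≈ 0.081; a Normal approximation gives roughly [0.636, 0.903].
Exact: F⁻¹(0.05) = 0.625; F⁻¹(0.95) = 0.890.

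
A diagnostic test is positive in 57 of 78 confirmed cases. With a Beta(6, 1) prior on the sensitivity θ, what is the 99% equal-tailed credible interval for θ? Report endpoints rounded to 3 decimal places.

Posterior: Beta(6+57, 1+21) = Beta(63, 22).
Equal-tailed 99% interval: the 0.005 and 0.995 quantiles of Beta(63, 22).
Posterior mean ≈ 0.741, SD ≈ 0.047; a Normal approximation gives roughly [0.620, 0.863].
Exact: F⁻¹(0.005) = 0.610; F⁻¹(0.995) = 0.851.

[0.610, 0.851]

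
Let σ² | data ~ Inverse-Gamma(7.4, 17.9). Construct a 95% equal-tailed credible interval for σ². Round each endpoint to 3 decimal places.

[1.315, 5.836]

Inverse-Gamma(7.4, 17.9) quantiles: F⁻¹(0.025) and F⁻¹(0.975).
Equivalently, 1/σ² ~ Gamma(7.4, rate = 17.9); invert its 0.975 and 0.025 quantiles.
Posterior mean ≈ 2.797, SD ≈ 1.204; a Normal approximation gives roughly [0.438, 5.156].
Exact: lower = 1.315; upper = 5.836.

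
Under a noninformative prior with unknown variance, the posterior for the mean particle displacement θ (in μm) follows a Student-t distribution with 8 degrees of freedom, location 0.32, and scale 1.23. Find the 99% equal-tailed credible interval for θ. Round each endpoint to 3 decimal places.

[-3.807, 4.447]

The t_8 distribution is symmetric; the 99% interval is 0.32 ± t·1.23 with t_{0.995,8} = 3.355.
Half-width: 3.355 × 1.23 = 4.127.
0.32 − 4.127 = -3.807; 0.32 + 4.127 = 4.447.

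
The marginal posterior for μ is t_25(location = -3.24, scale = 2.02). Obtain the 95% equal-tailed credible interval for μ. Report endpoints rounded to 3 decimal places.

The t_25 distribution is symmetric; the 95% interval is -3.24 ± t·2.02 with t_{0.975,25} = 2.060.
Half-width: 2.060 × 2.02 = 4.160.
-3.24 − 4.160 = -7.400; -3.24 + 4.160 = 0.920.

[-7.400, 0.920]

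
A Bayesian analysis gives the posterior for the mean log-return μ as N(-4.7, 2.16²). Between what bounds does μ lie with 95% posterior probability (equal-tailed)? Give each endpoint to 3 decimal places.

[-8.934, -0.466]

The posterior is symmetric, so the 95% equal-tailed interval is μ = -4.7 ± z·2.16 with z = 1.960.
Half-width: 1.960 × 2.16 = 4.234.
-4.7 − 4.234 = -8.934; -4.7 + 4.234 = -0.466.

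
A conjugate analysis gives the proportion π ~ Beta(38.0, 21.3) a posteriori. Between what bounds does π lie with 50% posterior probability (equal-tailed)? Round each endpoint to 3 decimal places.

[0.600, 0.684]

Posterior: Beta(38.0, 21.3).
Equal-tailed 50% interval: the 0.25 and 0.75 quantiles of Beta(38.0, 21.3).
Posterior mean ≈ 0.641, SD ≈ 0.062; a Normal approximation gives roughly [0.599, 0.682].
Exact: F⁻¹(0.25) = 0.600; F⁻¹(0.75) = 0.684.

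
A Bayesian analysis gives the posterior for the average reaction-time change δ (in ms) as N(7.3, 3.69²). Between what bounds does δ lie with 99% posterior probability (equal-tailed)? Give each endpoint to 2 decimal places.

[-2.20, 16.80]

The posterior is symmetric, so the 99% equal-tailed interval is δ = 7.3 ± z·3.69 with z = 2.576.
Half-width: 2.576 × 3.69 = 9.50.
7.3 − 9.50 = -2.20; 7.3 + 9.50 = 16.80.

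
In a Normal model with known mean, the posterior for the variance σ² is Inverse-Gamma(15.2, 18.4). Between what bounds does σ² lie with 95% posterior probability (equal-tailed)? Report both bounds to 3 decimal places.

[0.775, 2.153]

Inverse-Gamma(15.2, 18.4) quantiles: F⁻¹(0.025) and F⁻¹(0.975).
Equivalently, 1/σ² ~ Gamma(15.2, rate = 18.4); invert its 0.975 and 0.025 quantiles.
Posterior mean ≈ 1.296, SD ≈ 0.357; a Normal approximation gives roughly [0.597, 1.995].
Exact: lower = 0.775; upper = 2.153.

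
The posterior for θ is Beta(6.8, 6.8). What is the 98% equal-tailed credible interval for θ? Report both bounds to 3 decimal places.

[0.209, 0.791]

Posterior: Beta(6.8, 6.8).
Equal-tailed 98% interval: the 0.01 and 0.99 quantiles of Beta(6.8, 6.8).
Posterior mean ≈ 0.500, SD ≈ 0.131; a Normal approximation gives roughly [0.196, 0.804].
Exact: F⁻¹(0.01) = 0.209; F⁻¹(0.99) = 0.791.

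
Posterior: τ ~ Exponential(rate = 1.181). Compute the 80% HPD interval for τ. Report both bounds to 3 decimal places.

The exponential density is strictly decreasing on [0, ∞), so the HPD interval is anchored at 0: [0, q] with P(τ ≤ q) = 0.80.
q = −ln(1 − 0.80) / 1.181 = 1.6094 / 1.181 = 1.363.

[0.000, 1.363]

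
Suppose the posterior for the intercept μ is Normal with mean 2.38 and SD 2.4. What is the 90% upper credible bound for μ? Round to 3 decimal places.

Need U with P(μ ≤ U) = 0.90: U = 2.38 + z_{0.1}·2.4.
z = 1.282; U = 2.38 + 1.282 × 2.4 = 5.456.

5.456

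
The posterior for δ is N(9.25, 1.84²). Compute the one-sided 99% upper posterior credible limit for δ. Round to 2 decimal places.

13.53

Need U with P(δ ≤ U) = 0.99: U = 9.25 + z_{0.01}·1.84.
z = 2.326; U = 9.25 + 2.326 × 1.84 = 13.53.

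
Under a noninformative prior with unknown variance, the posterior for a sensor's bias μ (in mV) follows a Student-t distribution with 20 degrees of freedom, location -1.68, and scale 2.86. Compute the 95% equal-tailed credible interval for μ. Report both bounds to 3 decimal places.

The t_20 distribution is symmetric; the 95% interval is -1.68 ± t·2.86 with t_{0.975,20} = 2.086.
Half-width: 2.086 × 2.86 = 5.966.
-1.68 − 5.966 = -7.646; -1.68 + 5.966 = 4.286.

[-7.646, 4.286]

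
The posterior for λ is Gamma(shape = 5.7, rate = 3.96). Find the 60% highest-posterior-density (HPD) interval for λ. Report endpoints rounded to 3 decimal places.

The posterior is unimodal and skewed, so the HPD interval has equal density at both endpoints and is the shortest 60% interval.
Solving f(0.778) = f(1.720) with F(1.720) − F(0.778) = 0.60 gives [0.778, 1.720].
For comparison, the equal-tailed interval is [0.924, 1.907]; the HPD is narrower and shifted toward the mode.

[0.778, 1.720]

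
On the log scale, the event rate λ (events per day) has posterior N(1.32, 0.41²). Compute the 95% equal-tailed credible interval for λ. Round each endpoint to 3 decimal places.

On the log scale the 95% interval is 1.32 ± 1.960 × 0.41 = [0.5164, 2.1236].
Exponentiate: [e^0.5164, e^2.1236] = [1.676, 8.361].

[1.676, 8.361]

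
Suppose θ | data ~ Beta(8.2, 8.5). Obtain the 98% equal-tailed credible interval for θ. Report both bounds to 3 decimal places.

Posterior: Beta(8.2, 8.5).
Equal-tailed 98% interval: the 0.01 and 0.99 quantiles of Beta(8.2, 8.5).
Posterior mean ≈ 0.491, SD ≈ 0.119; a Normal approximation gives roughly [0.215, 0.767].
Exact: F⁻¹(0.01) = 0.226; F⁻¹(0.99) = 0.759.

[0.226, 0.759]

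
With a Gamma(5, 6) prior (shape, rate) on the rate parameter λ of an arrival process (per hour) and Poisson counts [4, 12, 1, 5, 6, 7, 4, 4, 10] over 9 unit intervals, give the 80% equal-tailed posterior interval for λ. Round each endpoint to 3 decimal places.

[3.232, 4.530]

Posterior: Gamma(5+53, 6+9) = Gamma(58, 15) (shape, rate).
Equal-tailed 80% interval: Gamma(58, 15) quantiles at 0.1 and 0.9.
Posterior mean ≈ 3.867, SD ≈ 0.508; a Normal approximation gives roughly [3.216, 4.517].
Exact: lower = 3.232; upper = 4.530.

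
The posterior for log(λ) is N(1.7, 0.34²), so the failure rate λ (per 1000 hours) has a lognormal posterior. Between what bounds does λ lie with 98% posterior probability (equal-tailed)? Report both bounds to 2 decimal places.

[2.48, 12.07]

On the log scale the 98% interval is 1.7 ± 2.326 × 0.34 = [0.9090, 2.4910].
Exponentiate: [e^0.9090, e^2.4910] = [2.48, 12.07].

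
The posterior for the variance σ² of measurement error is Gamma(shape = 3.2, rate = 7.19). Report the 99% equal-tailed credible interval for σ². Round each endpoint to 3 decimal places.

[0.055, 1.338]

Posterior: Gamma(shape 3.2, rate 7.19).
Equal-tailed 99% interval: Gamma(3.2, 7.19) quantiles at 0.005 and 0.995.
Posterior mean ≈ 0.445, SD ≈ 0.249; a Normal approximation gives roughly [-0.196, 1.086].
Exact: lower = 0.055; upper = 1.338.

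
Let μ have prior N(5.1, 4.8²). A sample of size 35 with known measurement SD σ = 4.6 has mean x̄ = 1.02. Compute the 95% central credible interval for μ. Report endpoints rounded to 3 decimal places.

Posterior precision = 1/4.8² + 35/4.6² = 0.0434 + 1.6541 = 1.6975, so posterior SD = 0.7675.
Posterior mean = (5.1/4.8² + 35·1.02/4.6²) / 1.6975 = 1.1243.
Interval: 1.1243 ± 1.960 × 0.7675 → [-0.380, 2.629].

[-0.380, 2.629]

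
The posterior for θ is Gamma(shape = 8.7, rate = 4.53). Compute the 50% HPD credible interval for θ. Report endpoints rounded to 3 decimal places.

The posterior is unimodal and skewed, so the HPD interval has equal density at both endpoints and is the shortest 50% interval.
Solving f(1.316) = f(2.152) with F(2.152) − F(1.316) = 0.50 gives [1.316, 2.152].
For comparison, the equal-tailed interval is [1.451, 2.311]; the HPD is narrower and shifted toward the mode.

[1.316, 2.152]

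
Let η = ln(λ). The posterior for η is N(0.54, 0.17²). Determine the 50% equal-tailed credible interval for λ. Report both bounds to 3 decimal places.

On the log scale the 50% interval is 0.54 ± 0.674 × 0.17 = [0.4253, 0.6547].
Exponentiate: [e^0.4253, e^0.6547] = [1.530, 1.924].

[1.530, 1.924]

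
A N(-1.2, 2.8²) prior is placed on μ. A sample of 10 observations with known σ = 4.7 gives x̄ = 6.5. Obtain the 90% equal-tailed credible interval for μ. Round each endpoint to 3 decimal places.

[2.648, 6.967]

Posterior precision = 1/2.8² + 10/4.7² = 0.1276 + 0.4527 = 0.5802, so posterior SD = 1.3128.
Posterior mean = (-1.2/2.8² + 10·6.5/4.7²) / 0.5802 = 4.8074.
Interval: 4.8074 ± 1.645 × 1.3128 → [2.648, 6.967].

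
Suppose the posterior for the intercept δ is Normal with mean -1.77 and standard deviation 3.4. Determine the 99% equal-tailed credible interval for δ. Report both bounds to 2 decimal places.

[-10.53, 6.99]

The posterior is symmetric, so the 99% equal-tailed interval is δ = -1.77 ± z·3.4 with z = 2.576.
Half-width: 2.576 × 3.4 = 8.76.
-1.77 − 8.76 = -10.53; -1.77 + 8.76 = 6.99.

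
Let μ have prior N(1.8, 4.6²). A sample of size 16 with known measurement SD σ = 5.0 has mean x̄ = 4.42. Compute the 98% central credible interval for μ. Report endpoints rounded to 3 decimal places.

Posterior precision = 1/4.6² + 16/5.0² = 0.0473 + 0.6400 = 0.6873, so posterior SD = 1.2063.
Posterior mean = (1.8/4.6² + 16·4.42/5.0²) / 0.6873 = 4.2398.
Interval: 4.2398 ± 2.326 × 1.2063 → [1.434, 7.046].

[1.434, 7.046]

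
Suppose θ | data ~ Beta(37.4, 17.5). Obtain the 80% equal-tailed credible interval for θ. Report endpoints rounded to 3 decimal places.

[0.600, 0.760]

Posterior: Beta(37.4, 17.5).
Equal-tailed 80% interval: the 0.1 and 0.9 quantiles of Beta(37.4, 17.5).
Posterior mean ≈ 0.681, SD ≈ 0.062; a Normal approximation gives roughly [0.601, 0.761].
Exact: F⁻¹(0.1) = 0.600; F⁻¹(0.9) = 0.760.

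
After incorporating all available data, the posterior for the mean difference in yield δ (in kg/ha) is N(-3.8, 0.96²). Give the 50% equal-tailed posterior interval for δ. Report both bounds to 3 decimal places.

[-4.448, -3.152]

The posterior is symmetric, so the 50% equal-tailed interval is δ = -3.8 ± z·0.96 with z = 0.674.
Half-width: 0.674 × 0.96 = 0.648.
-3.8 − 0.648 = -4.448; -3.8 + 0.648 = -3.152.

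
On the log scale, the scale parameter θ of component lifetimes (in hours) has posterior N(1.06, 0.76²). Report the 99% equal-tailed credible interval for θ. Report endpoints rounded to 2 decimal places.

On the log scale the 99% interval is 1.06 ± 2.576 × 0.76 = [-0.8976, 3.0176].
Exponentiate: [e^-0.8976, e^3.0176] = [0.41, 20.44].

[0.41, 20.44]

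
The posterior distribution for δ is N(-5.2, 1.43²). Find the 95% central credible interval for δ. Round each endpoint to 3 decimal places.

[-8.003, -2.397]

The posterior is symmetric, so the 95% equal-tailed interval is δ = -5.2 ± z·1.43 with z = 1.960.
Half-width: 1.960 × 1.43 = 2.803.
-5.2 − 2.803 = -8.003; -5.2 + 2.803 = -2.397.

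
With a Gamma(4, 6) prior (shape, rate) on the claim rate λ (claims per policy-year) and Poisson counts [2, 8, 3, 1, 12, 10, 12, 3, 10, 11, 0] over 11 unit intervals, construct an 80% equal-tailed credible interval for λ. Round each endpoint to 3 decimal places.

Posterior: Gamma(4+72, 6+11) = Gamma(76, 17) (shape, rate).
Equal-tailed 80% interval: Gamma(76, 17) quantiles at 0.1 and 0.9.
Posterior mean ≈ 4.471, SD ≈ 0.513; a Normal approximation gives roughly [3.813, 5.128].
Exact: lower = 3.827; upper = 5.139.

[3.827, 5.139]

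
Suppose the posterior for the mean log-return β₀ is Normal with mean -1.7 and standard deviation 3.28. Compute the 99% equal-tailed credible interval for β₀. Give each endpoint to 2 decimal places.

[-10.15, 6.75]

The posterior is symmetric, so the 99% equal-tailed interval is β₀ = -1.7 ± z·3.28 with z = 2.576.
Half-width: 2.576 × 3.28 = 8.45.
-1.7 − 8.45 = -10.15; -1.7 + 8.45 = 6.75.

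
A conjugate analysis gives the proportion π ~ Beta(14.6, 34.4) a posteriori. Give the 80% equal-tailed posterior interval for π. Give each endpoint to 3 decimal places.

[0.217, 0.383]

Posterior: Beta(14.6, 34.4).
Equal-tailed 80% interval: the 0.1 and 0.9 quantiles of Beta(14.6, 34.4).
Posterior mean ≈ 0.298, SD ≈ 0.065; a Normal approximation gives roughly [0.215, 0.381].
Exact: F⁻¹(0.1) = 0.217; F⁻¹(0.9) = 0.383.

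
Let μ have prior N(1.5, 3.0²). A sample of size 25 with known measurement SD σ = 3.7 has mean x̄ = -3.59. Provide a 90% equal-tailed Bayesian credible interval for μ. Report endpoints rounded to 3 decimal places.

Posterior precision = 1/3.0² + 25/3.7² = 0.1111 + 1.8262 = 1.9373, so posterior SD = 0.7185.
Posterior mean = (1.5/3.0² + 25·-3.59/3.7²) / 1.9373 = -3.2981.
Interval: -3.2981 ± 1.645 × 0.7185 → [-4.480, -2.116].

[-4.480, -2.116]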